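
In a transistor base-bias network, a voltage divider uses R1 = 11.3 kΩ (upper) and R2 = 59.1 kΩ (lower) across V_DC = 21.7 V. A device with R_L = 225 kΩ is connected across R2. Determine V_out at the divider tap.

First combine the lower leg with the load: R2 ‖ R_L = 46.81 kΩ.
Then V_out = V_DC · R2'/(R1 + R2') = 21.7 × 46.81/58.11 = 17.48 V.

V_out ≈ 17.5 V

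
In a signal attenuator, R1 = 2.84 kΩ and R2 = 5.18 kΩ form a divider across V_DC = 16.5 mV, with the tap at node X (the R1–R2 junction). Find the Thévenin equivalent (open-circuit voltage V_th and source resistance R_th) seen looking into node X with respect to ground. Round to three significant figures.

With X open, the divider is unloaded: V_th = 16.5 × 5.18/8.020 = 10.66 mV.
With V_DC suppressed (replaced by a short), R_th = R1 ‖ R2 = (2.840 × 5.18)/(2.840 + 5.18) = 1.834 kΩ.

V_th ≈ 10.7 mV, R_th ≈ 1.83 kΩ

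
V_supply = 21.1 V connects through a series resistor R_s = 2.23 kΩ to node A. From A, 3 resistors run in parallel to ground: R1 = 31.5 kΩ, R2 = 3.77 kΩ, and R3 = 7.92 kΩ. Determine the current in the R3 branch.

Equivalent of the parallel group: R_p = 2.363 kΩ.
Node voltage V_A = V_supply · R_p/(R_s + R_p) = 21.1 × 0.5144 = 10.85 V.
Branch current I = V_A/R3 = 10.85/7.92 = 1.371 mA.
(Check via current divider: I_total = 4.594 mA; share G_k/ΣG = 0.2983 → same result.)

I ≈ 1.37 mA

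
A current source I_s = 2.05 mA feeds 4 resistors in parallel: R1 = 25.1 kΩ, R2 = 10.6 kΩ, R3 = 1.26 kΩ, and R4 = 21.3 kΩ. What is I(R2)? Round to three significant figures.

Conductances: ΣG = 1/25.1 + 1/10.6 + 1/1.26 + 1/21.3 = 0.9748 (1/kΩ).
By the current-divider rule, I = I_s · G_k/ΣG = 2.05 × 0.09678 = 0.1984 mA.

I ≈ 0.198 mA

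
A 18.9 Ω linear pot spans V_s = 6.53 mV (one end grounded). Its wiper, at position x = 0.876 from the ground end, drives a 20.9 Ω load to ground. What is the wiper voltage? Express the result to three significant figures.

The pot divides into 2.344 Ω above the wiper and 16.56 Ω below.
R_L loads the lower segment: effective lower R = 9.238 Ω.
Then V_out = V_s · 9.238/(2.344 + 9.238) = 5.209 mV.
(Unloaded: V_out = x·V_s = 5.72 mV.)

V_out ≈ 5.21 mV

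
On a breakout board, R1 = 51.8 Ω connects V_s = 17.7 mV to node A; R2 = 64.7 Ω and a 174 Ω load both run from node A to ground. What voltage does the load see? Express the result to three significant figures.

The load sits in parallel with R2, giving an effective lower resistance R2' = R2·R_L/(R2+R_L) = 47.16 Ω.
Then V_out = V_s · R2'/(R1 + R2') = 17.7 × 47.16/98.96 = 8.435 mV.

V_out ≈ 8.44 mV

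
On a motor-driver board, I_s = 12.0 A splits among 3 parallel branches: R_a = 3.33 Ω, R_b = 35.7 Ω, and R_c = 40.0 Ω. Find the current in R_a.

I ≈ 10.2 A

ΣG = 1/3.33 + 1/35.7 + 1/40.0 = 0.3533.
By the current-divider rule, I = I_s · G_k/ΣG = 12.0 × 0.8500 = 10.20 A.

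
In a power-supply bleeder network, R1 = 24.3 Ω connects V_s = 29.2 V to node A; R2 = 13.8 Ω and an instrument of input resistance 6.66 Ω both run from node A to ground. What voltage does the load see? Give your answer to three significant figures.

The load sits in parallel with R2, giving an effective lower resistance R2' = R2·R_L/(R2+R_L) = 4.492 Ω.
Then V_out = V_s · R2'/(R1 + R2') = 29.2 × 4.492/28.79 = 4.556 V.

V_out ≈ 4.56 V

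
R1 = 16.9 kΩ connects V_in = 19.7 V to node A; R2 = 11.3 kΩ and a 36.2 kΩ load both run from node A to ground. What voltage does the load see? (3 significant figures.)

V_out ≈ 6.65 V

The load sits in parallel with R2, giving an effective lower resistance R2' = R2·R_L/(R2+R_L) = 8.612 kΩ.
Now apply the divider: V_out = 19.7 × 0.3376 = 6.650 V.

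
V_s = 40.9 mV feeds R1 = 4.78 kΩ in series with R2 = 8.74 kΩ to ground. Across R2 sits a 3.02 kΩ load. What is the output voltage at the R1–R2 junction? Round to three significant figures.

First combine the lower leg with the load: R2 ‖ R_L = 2.244 kΩ.
Voltage divider with the loaded lower leg: V_out = 40.9 × 2.244/(4.78 + 2.244) = 40.9 × 0.3195 = 13.07 mV.
(Unloaded it would be 26.4 mV; the load pulls it down.)

V_out ≈ 13.1 mV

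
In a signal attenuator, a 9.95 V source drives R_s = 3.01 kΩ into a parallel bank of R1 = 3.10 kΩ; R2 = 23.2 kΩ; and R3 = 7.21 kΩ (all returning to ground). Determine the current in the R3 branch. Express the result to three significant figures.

I ≈ 0.548 mA

Equivalent of the parallel group: R_p = 1.983 kΩ.
V_A = 9.95 × 1.983/4.993 = 3.951 V.
Branch current I = V_A/R3 = 3.951/7.21 = 0.5480 mA.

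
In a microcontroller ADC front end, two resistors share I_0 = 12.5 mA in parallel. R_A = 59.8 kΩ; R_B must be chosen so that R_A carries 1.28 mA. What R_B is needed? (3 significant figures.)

R_B ≈ 6.82 kΩ

The fraction through R_A equals R_B/(R_A+R_B).
With f = 0.1024, R_B = R_A · f/(1−f) = 59.8 × 0.1141 = 6.822 kΩ.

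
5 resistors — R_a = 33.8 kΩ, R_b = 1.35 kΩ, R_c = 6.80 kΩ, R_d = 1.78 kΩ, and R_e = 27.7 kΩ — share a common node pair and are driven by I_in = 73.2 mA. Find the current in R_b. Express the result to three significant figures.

I ≈ 35.8 mA

Conductances: ΣG = 1/33.8 + 1/1.35 + 1/6.80 + 1/1.78 + 1/27.7 = 1.515 (1/kΩ).
Current divider: I(R_b) = I_in · G_k/ΣG = 73.2 × (0.7407/1.515) = 73.2 × 0.4888 = 35.78 mA.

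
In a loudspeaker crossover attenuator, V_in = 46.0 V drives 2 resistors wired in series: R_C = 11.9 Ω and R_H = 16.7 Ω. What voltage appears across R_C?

V ≈ 19.1 V

ΣR = 11.9 + 16.7 = 28.60 Ω.
By the voltage-divider rule, V = 46.0 × 11.90/28.60 = 19.14 V.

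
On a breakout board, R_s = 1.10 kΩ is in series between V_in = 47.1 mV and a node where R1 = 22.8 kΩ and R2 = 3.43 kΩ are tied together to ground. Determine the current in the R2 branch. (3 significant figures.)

I ≈ 10.0 µA

Parallel bank: R_p = 1/(1/22.8 + 1/3.43) = 2.981 kΩ.
V_A by voltage divider: V_A = 47.1 × 2.981/(1.10 + 2.981) = 34.41 mV.
Branch current I = V_A/R2 = 34.41/3.43 = 10.03 µA.
(Equivalently: I_total = 11.54 µA, then current-divider fraction G_k/ΣG = 0.8692.)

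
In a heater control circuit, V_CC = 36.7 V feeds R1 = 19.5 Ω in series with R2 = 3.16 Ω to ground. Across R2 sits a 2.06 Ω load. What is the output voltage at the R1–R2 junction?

V_out ≈ 2.21 V

First combine the lower leg with the load: R2 ‖ R_L = 1.247 Ω.
Now apply the divider: V_out = 36.7 × 0.06011 = 2.206 V.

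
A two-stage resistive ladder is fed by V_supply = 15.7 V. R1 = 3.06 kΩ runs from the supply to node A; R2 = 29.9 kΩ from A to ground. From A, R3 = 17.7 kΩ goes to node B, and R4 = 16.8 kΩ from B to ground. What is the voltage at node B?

V_B ≈ 6.42 V

Node A sees R2 in parallel with the series input of stage 2, R3 + R4 = 34.50 kΩ.
Effective lower resistance at A: R2 ‖ 34.50 = 16.02 kΩ.
V_A = 15.7 × 16.02/(3.06 + 16.02) = 13.18 V.
Then the unloaded second divider: V_B = V_A × R4/(R3+R4) = 13.18 × 0.4870 = 6.419 V.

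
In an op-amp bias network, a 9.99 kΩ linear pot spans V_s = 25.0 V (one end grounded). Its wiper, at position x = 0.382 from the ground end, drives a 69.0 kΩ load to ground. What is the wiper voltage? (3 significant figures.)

Lower segment x·R_p = 3.816 kΩ; upper segment (1−x)·R_p = 6.174 kΩ.
R_L loads the lower segment: effective lower R = 3.616 kΩ.
V_out = 25.0 × 3.616/(6.174 + 3.616) = 9.234 V.

V_out ≈ 9.23 V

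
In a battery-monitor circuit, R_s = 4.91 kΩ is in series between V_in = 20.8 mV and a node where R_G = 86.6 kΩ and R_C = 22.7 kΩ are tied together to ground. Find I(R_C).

Equivalent of the parallel group: R_p = 17.99 kΩ.
V_A = 20.8 × 17.99/22.90 = 16.34 mV.
I(R_C) = V_A / R_C = 16.34/22.7 = 0.7198 µA.
(Equivalently: I_total = 0.9085 µA, then current-divider fraction G_k/ΣG = 0.7923.)

I ≈ 0.720 µA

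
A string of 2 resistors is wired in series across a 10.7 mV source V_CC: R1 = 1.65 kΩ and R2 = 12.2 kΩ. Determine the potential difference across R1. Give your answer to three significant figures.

V ≈ 1.27 mV

Series total: ΣR = 1.65 + 12.2 = 13.85 kΩ.
V = V_CC · R/ΣR = 10.7 × 0.1191 = 1.275 mV.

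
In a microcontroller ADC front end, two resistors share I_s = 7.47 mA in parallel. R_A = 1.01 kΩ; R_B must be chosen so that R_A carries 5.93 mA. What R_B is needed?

R_B ≈ 3.89 kΩ

The fraction through R_A equals R_B/(R_A+R_B).
With f = 0.7938, R_B = R_A · f/(1−f) = 1.01 × 3.851 = 3.889 kΩ.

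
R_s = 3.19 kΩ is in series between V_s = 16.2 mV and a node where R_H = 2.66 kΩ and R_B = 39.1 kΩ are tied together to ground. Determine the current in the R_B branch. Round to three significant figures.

I ≈ 0.182 µA

Combine the parallel branches: R_p = (1/2.66 + 1/39.1)⁻¹ = 2.491 kΩ.
V_A by voltage divider: V_A = 16.2 × 2.491/(3.19 + 2.491) = 7.103 mV.
Branch current I = V_A/R_B = 7.103/39.1 = 0.1817 µA.
(Equivalently: I_total = 2.852 µA, then current-divider fraction G_k/ΣG = 0.06370.)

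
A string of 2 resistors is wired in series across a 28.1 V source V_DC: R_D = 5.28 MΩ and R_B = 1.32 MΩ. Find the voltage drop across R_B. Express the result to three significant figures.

V ≈ 5.62 V

Series total: ΣR = 5.28 + 1.32 = 6.600 MΩ.
By the voltage-divider rule, V = 28.1 × 1.320/6.600 = 5.620 V.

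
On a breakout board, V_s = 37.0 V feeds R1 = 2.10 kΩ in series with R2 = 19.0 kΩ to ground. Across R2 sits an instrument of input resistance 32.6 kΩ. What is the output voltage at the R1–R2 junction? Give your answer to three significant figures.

R2 ‖ R_L = (19.0 × 32.6)/(19.0 + 32.6) = 12.00 kΩ.
Voltage divider with the loaded lower leg: V_out = 37.0 × 12.00/(2.10 + 12.00) = 37.0 × 0.8511 = 31.49 V.

V_out ≈ 31.5 V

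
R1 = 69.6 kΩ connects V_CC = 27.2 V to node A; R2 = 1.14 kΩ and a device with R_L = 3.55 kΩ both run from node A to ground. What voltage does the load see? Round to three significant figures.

The load sits in parallel with R2, giving an effective lower resistance R2' = R2·R_L/(R2+R_L) = 0.8629 kΩ.
Then V_out = V_CC · R2'/(R1 + R2') = 27.2 × 0.8629/70.46 = 0.3331 V.

V_out ≈ 0.333 V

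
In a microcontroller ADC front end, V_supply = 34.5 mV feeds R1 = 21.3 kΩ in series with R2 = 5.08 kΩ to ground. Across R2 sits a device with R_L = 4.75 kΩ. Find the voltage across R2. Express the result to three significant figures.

The load sits in parallel with R2, giving an effective lower resistance R2' = R2·R_L/(R2+R_L) = 2.455 kΩ.
Voltage divider with the loaded lower leg: V_out = 34.5 × 2.455/(21.3 + 2.455) = 34.5 × 0.1033 = 3.565 mV.
(Unloaded it would be 6.64 mV; the load pulls it down.)

V_out ≈ 3.57 mV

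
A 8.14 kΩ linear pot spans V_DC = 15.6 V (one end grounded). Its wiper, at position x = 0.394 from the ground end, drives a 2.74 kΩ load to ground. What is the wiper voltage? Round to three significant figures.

V_out ≈ 3.60 V

Split the track: R_lower = x·R_p = 3.207 kΩ, R_upper = (1−x)·R_p = 4.933 kΩ.
(x·R_p) ‖ R_L = 1.478 kΩ.
Loaded-divider output: V_out = 15.6 × 0.2305 = 3.596 V.
(Unloaded: V_out = x·V_DC = 6.15 V.)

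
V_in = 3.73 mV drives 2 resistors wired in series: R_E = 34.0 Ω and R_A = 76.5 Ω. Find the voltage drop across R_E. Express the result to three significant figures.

V ≈ 1.15 mV

Total series resistance ΣR = 34.0 + 76.5 = 110.5 Ω.
V = V_in · R/ΣR = 3.73 × 0.3077 = 1.148 mV.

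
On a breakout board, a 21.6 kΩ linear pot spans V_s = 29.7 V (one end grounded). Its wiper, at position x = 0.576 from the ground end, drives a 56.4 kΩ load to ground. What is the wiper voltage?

The pot divides into 9.158 kΩ above the wiper and 12.44 kΩ below.
R_L loads the lower segment: effective lower R = 10.19 kΩ.
V_out = 29.7 × 10.19/(9.158 + 10.19) = 15.64 V.

V_out ≈ 15.6 V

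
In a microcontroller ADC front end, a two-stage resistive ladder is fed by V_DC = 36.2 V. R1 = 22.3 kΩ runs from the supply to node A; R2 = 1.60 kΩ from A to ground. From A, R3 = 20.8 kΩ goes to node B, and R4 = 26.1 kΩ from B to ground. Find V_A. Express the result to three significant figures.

Looking into the second stage from A: R3 + R4 = 46.90 kΩ appears in parallel with R2.
R2 ‖ (R3+R4) = 1.547 kΩ.
So V_A = 36.2 × 0.06488 = 2.349 V.

V_A ≈ 2.35 V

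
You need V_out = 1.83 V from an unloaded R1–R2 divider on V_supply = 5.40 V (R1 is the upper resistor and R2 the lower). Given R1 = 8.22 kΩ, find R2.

R2 ≈ 4.21 kΩ

The divider ratio is R2/(R1+R2) = 1.83/5.40 = 0.3389.
So R2 = R1 · V_out/(V_supply − V_out) = 8.22 × 1.83/(5.40 − 1.83) = 8.22 × 0.5126 = 4.214 kΩ.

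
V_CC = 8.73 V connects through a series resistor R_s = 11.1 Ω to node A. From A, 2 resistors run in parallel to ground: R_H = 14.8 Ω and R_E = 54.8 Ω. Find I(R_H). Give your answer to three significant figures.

Parallel bank: R_p = 1/(1/14.8 + 1/54.8) = 11.65 Ω.
V_A by voltage divider: V_A = 8.73 × 11.65/(11.1 + 11.65) = 4.471 V.
I(R_H) = V_A / R_H = 4.471/14.8 = 0.3021 A.

I ≈ 0.302 A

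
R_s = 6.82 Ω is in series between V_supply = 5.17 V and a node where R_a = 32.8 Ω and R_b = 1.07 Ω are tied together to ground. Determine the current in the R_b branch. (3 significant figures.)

I ≈ 0.637 A

Equivalent of the parallel group: R_p = 1.036 Ω.
Node voltage V_A = V_supply · R_p/(R_s + R_p) = 5.17 × 0.1319 = 0.6819 V.
Branch current I = V_A/R_b = 0.6819/1.07 = 0.6373 A.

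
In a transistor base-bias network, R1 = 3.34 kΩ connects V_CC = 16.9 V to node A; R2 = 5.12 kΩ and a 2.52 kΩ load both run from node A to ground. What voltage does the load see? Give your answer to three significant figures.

First combine the lower leg with the load: R2 ‖ R_L = 1.689 kΩ.
Voltage divider with the loaded lower leg: V_out = 16.9 × 1.689/(3.34 + 1.689) = 16.9 × 0.3358 = 5.675 V.

V_out ≈ 5.68 V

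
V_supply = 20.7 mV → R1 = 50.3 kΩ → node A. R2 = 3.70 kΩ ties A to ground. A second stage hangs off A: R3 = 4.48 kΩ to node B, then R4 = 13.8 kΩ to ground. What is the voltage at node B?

V_B ≈ 0.901 mV

The second stage (R3 + R4 = 18.28 kΩ) loads node A in parallel with R2.
Effective lower resistance at A: R2 ‖ 18.28 = 3.077 kΩ.
So V_A = 20.7 × 0.05765 = 1.193 mV.
V_B = V_A × 0.7549 = 0.9009 mV.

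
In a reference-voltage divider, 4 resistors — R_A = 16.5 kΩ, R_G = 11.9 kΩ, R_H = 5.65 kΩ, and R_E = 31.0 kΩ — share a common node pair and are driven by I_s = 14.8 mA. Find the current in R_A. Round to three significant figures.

I ≈ 2.53 mA

ΣG = 1/16.5 + 1/11.9 + 1/5.65 + 1/31.0 = 0.3539.
Current divider: I(R_A) = I_s · G_k/ΣG = 14.8 × (0.06061/0.3539) = 14.8 × 0.1713 = 2.535 mA.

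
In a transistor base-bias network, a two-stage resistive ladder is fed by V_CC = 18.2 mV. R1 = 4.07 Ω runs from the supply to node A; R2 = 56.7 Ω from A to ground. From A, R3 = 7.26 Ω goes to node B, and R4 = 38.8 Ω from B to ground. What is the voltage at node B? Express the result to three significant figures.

V_B ≈ 13.2 mV

Node A sees R2 in parallel with the series input of stage 2, R3 + R4 = 46.06 Ω.
R2 ‖ (R3+R4) = 25.41 Ω.
V_A = 18.2 × 25.41/(4.07 + 25.41) = 15.69 mV.
Stage 2 is unloaded, so V_B = V_A · R4/(R3+R4) = 15.69 × 38.8/46.06 = 13.21 mV.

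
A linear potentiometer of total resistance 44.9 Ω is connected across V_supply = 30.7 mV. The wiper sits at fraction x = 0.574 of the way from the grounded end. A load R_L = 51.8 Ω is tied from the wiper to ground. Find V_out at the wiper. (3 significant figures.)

The pot divides into 19.13 Ω above the wiper and 25.77 Ω below.
(x·R_p) ‖ R_L = 17.21 Ω.
V_out = 30.7 × 17.21/(19.13 + 17.21) = 14.54 mV.
(Unloaded: V_out = x·V_supply = 17.6 mV.)

V_out ≈ 14.5 mV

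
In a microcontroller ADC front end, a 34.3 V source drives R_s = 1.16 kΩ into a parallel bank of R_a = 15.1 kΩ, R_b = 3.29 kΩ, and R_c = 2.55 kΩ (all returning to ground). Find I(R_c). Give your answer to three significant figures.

I ≈ 7.14 mA

Equivalent of the parallel group: R_p = 1.312 kΩ.
V_A by voltage divider: V_A = 34.3 × 1.312/(1.16 + 1.312) = 18.20 V.
Branch current I = V_A/R_c = 18.20/2.55 = 7.138 mA.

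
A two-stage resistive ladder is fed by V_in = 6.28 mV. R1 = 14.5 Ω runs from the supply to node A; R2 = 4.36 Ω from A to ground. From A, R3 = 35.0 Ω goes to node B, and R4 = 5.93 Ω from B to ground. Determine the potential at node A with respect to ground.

V_A ≈ 1.34 mV

Node A sees R2 in parallel with the series input of stage 2, R3 + R4 = 40.93 Ω.
Effective lower resistance at A: R2 ‖ 40.93 = 3.940 Ω.
So V_A = 6.28 × 0.2137 = 1.342 mV.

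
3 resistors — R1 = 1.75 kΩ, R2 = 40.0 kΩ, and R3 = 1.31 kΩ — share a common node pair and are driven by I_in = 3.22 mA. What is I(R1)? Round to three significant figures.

ΣG = 1/1.75 + 1/40.0 + 1/1.31 = 1.360.
Current divider: I(R1) = I_in · G_k/ΣG = 3.22 × (0.5714/1.360) = 3.22 × 0.4202 = 1.353 mA.

I ≈ 1.35 mA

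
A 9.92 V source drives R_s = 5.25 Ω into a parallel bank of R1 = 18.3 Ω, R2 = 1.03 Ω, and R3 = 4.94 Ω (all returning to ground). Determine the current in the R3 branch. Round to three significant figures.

I ≈ 0.270 A

Equivalent of the parallel group: R_p = 0.8144 Ω.
V_A = 9.92 × 0.8144/6.064 = 1.332 V.
Branch current I = V_A/R3 = 1.332/4.94 = 0.2697 A.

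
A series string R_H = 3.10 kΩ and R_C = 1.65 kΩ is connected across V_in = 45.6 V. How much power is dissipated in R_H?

ΣR = 4.750 kΩ → I = 45.6/4.750 = 9.600 mA.
P = I²R = 92.16 × 3.10 = 285.7 mW.

P ≈ 286 mW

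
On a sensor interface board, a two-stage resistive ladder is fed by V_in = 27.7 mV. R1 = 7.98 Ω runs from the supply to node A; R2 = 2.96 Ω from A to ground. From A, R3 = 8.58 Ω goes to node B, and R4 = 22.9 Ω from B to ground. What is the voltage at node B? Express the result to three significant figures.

Node A sees R2 in parallel with the series input of stage 2, R3 + R4 = 31.48 Ω.
R2 ‖ (R3+R4) = 2.706 Ω.
V_A = 27.7 × 2.706/(7.98 + 2.706) = 7.014 mV.
V_B = V_A × 0.7274 = 5.102 mV.

V_B ≈ 5.10 mV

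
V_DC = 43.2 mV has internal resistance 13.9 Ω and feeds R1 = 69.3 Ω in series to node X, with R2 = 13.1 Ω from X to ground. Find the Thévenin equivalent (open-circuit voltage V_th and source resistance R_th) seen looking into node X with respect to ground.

R1' = 13.9 + 69.3 = 83.20 Ω (source resistance + R1).
Open-circuit (no load on X): V_th = V_DC · R2/(R1' + R2) = 43.2 × 13.1/(83.20 + 13.1) = 5.877 mV.
Looking into X with the source shorted: R_th = R1'·R2/(R1'+R2) = 83.20 × 13.1/96.30 = 11.32 Ω.

V_th ≈ 5.88 mV, R_th ≈ 11.3 Ω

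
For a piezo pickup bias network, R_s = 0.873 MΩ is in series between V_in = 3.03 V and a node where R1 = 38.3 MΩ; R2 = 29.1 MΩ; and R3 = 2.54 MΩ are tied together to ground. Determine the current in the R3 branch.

I ≈ 0.854 µA

Parallel bank: R_p = 1/(1/38.3 + 1/29.1 + 1/2.54) = 2.202 MΩ.
Node voltage V_A = V_in · R_p/(R_s + R_p) = 3.03 × 0.7161 = 2.170 V.
Branch current I = V_A/R3 = 2.170/2.54 = 0.8542 µA.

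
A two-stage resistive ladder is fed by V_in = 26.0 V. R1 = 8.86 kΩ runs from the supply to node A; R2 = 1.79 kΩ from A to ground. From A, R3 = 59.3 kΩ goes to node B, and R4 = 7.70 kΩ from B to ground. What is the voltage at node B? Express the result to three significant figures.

V_B ≈ 0.491 V

The second stage (R3 + R4 = 67.00 kΩ) loads node A in parallel with R2.
R2 ‖ (R3+R4) = 1.743 kΩ.
First divider: V_A = V_in · 1.743/(8.86 + 1.743) = 4.275 V.
Then the unloaded second divider: V_B = V_A × R4/(R3+R4) = 4.275 × 0.1149 = 0.4913 V.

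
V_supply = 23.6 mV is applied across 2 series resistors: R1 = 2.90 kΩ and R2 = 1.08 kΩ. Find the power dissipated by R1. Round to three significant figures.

P ≈ 102 nW

Series current I = V_supply/ΣR = 23.6/3.980 = 5.930 µA.
P = I²R = 35.16 × 2.90 = 102.0 nW.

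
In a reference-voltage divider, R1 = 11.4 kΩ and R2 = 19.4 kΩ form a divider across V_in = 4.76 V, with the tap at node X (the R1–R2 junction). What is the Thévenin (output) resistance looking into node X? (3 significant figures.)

Looking into X with the source shorted: R_th = R1·R2/(R1+R2) = 11.40 × 19.4/30.80 = 7.181 kΩ.

R_th ≈ 7.18 kΩ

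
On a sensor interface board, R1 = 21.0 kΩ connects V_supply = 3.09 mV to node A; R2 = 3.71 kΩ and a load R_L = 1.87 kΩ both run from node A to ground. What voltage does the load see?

V_out ≈ 0.173 mV

The load sits in parallel with R2, giving an effective lower resistance R2' = R2·R_L/(R2+R_L) = 1.243 kΩ.
Voltage divider with the loaded lower leg: V_out = 3.09 × 1.243/(21.0 + 1.243) = 3.09 × 0.05590 = 0.1727 mV.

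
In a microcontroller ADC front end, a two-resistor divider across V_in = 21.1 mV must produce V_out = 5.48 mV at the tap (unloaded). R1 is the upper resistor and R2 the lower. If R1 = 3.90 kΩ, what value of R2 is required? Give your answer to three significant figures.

R2 ≈ 1.37 kΩ

V_out/V_in = R2/(R1+R2) = 0.2597.
R2 = R1 · 0.2597/(1 − 0.2597) = 1.368 kΩ.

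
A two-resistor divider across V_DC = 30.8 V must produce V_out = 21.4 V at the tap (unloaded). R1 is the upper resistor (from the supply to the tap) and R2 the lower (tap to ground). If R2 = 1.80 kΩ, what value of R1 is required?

Required fraction k = V_out/V_DC = 0.6948.
So R1 = R2 · (V_DC/V_out − 1) = 1.80 × (30.8/21.4 − 1) = 1.80 × 0.4393 = 0.7907 kΩ.

R1 ≈ 0.791 kΩ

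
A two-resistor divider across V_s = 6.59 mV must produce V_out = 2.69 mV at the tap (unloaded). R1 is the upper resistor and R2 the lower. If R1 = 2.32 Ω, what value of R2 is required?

Required fraction k = V_out/V_s = 0.4082.
R2 = R1 · 0.4082/(1 − 0.4082) = 1.600 Ω.

R2 ≈ 1.60 Ω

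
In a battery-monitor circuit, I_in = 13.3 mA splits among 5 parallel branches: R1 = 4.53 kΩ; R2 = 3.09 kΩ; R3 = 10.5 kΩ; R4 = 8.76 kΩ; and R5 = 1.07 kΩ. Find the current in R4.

ΣG = 1/4.53 + 1/3.09 + 1/10.5 + 1/8.76 + 1/1.07 = 1.688.
Current divider: I(R4) = I_in · G_k/ΣG = 13.3 × (0.1142/1.688) = 13.3 × 0.06761 = 0.8993 mA.

I ≈ 0.899 mA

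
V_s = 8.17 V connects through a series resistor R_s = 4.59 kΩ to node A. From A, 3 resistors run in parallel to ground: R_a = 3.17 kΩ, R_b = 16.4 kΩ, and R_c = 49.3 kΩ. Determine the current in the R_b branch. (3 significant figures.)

Parallel bank: R_p = 1/(1/3.17 + 1/16.4 + 1/49.3) = 2.521 kΩ.
V_A by voltage divider: V_A = 8.17 × 2.521/(4.59 + 2.521) = 2.896 V.
I(R_b) = V_A / R_b = 2.896/16.4 = 0.1766 mA.
(Equivalently: I_total = 1.149 mA, then current-divider fraction G_k/ΣG = 0.1537.)

I ≈ 0.177 mA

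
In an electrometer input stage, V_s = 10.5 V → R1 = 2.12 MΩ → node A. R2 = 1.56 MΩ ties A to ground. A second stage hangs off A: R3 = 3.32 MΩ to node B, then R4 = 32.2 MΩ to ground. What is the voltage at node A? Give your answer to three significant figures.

The second stage (R3 + R4 = 35.52 MΩ) loads node A in parallel with R2.
Effective lower resistance at A: R2 ‖ 35.52 = 1.494 MΩ.
First divider: V_A = V_s · 1.494/(2.12 + 1.494) = 4.341 V.

V_A ≈ 4.34 V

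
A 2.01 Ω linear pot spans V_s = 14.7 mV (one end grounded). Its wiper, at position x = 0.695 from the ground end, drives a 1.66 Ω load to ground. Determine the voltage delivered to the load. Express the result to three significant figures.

Lower segment x·R_p = 1.397 Ω; upper segment (1−x)·R_p = 0.6130 Ω.
R_L loads the lower segment: effective lower R = 0.7586 Ω.
Loaded-divider output: V_out = 14.7 × 0.5530 = 8.130 mV.

V_out ≈ 8.13 mV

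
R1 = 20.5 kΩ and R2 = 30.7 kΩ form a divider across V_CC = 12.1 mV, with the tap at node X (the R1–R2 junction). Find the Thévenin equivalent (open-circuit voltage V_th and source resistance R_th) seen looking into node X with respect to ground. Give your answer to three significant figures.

Open-circuit (no load on X): V_th = V_CC · R2/(R1 + R2) = 12.1 × 30.7/(20.50 + 30.7) = 7.255 mV.
Looking into X with the source shorted: R_th = R1·R2/(R1+R2) = 20.50 × 30.7/51.20 = 12.29 kΩ.

V_th ≈ 7.26 mV, R_th ≈ 12.3 kΩ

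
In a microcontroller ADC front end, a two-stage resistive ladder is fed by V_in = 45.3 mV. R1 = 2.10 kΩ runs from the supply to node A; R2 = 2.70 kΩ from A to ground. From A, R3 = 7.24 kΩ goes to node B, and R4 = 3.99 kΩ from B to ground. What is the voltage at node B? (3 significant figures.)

V_B ≈ 8.19 mV

Node A sees R2 in parallel with the series input of stage 2, R3 + R4 = 11.23 kΩ.
R2 ‖ (R3+R4) = 2.177 kΩ.
First divider: V_A = V_in · 2.177/(2.10 + 2.177) = 23.06 mV.
Then the unloaded second divider: V_B = V_A × R4/(R3+R4) = 23.06 × 0.3553 = 8.192 mV.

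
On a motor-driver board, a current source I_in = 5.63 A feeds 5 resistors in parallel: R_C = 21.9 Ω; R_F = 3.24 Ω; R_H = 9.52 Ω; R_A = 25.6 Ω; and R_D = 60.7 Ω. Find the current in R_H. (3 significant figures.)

I ≈ 1.15 A

ΣG = 1/21.9 + 1/3.24 + 1/9.52 + 1/25.6 + 1/60.7 = 0.5149.
Current divider: I(R_H) = I_in · G_k/ΣG = 5.63 × (0.1050/0.5149) = 5.63 × 0.2040 = 1.149 A.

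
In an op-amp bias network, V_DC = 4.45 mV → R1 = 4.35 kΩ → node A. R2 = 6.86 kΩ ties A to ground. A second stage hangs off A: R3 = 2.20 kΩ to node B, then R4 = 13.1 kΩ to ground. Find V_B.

V_B ≈ 1.99 mV

Looking into the second stage from A: R3 + R4 = 15.30 kΩ appears in parallel with R2.
R2 ‖ (R3+R4) = 4.736 kΩ.
So V_A = 4.45 × 0.5213 = 2.320 mV.
Then the unloaded second divider: V_B = V_A × R4/(R3+R4) = 2.320 × 0.8562 = 1.986 mV.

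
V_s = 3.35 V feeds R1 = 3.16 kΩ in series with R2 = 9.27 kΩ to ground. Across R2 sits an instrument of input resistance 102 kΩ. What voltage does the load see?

V_out ≈ 2.44 V

The load sits in parallel with R2, giving an effective lower resistance R2' = R2·R_L/(R2+R_L) = 8.498 kΩ.
Now apply the divider: V_out = 3.35 × 0.7289 = 2.442 V.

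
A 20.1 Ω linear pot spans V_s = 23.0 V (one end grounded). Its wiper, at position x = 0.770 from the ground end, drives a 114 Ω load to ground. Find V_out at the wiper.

Lower segment x·R_p = 15.48 Ω; upper segment (1−x)·R_p = 4.623 Ω.
R_L loads the lower segment: effective lower R = 13.63 Ω.
Then V_out = V_s · 13.63/(4.623 + 13.63) = 17.17 V.

V_out ≈ 17.2 V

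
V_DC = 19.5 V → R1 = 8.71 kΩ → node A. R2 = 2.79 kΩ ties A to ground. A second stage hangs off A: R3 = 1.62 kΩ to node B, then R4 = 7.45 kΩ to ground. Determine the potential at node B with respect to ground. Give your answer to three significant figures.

Looking into the second stage from A: R3 + R4 = 9.070 kΩ appears in parallel with R2.
Effective lower resistance at A: R2 ‖ 9.070 = 2.134 kΩ.
So V_A = 19.5 × 0.1968 = 3.837 V.
V_B = V_A × 0.8214 = 3.152 V.

V_B ≈ 3.15 V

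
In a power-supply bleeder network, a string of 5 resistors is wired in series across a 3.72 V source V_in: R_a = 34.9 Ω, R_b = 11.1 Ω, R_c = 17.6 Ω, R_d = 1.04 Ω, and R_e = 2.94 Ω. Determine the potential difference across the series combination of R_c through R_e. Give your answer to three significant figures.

Series total: ΣR = 34.9 + 11.1 + 17.6 + 1.04 + 2.94 = 67.58 Ω.
R_{R_c..R_e} = 17.6 + 1.04 + 2.94 = 21.58 Ω.
By the voltage-divider rule, V = 3.72 × 21.58/67.58 = 1.188 V.

V ≈ 1.19 V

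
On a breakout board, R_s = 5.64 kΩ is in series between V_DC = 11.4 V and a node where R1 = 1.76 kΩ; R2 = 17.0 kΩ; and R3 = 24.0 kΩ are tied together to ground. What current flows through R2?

I ≈ 0.141 mA

Combine the parallel branches: R_p = (1/1.76 + 1/17.0 + 1/24.0)⁻¹ = 1.496 kΩ.
V_A = 11.4 × 1.496/7.136 = 2.389 V.
I(R2) = V_A / R2 = 2.389/17.0 = 0.1405 mA.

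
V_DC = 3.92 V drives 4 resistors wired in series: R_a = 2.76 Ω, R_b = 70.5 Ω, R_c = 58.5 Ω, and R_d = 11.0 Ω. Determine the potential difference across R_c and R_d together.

V ≈ 1.91 V

ΣR = 2.76 + 70.5 + 58.5 + 11.0 = 142.8 Ω.
R_{R_c..R_d} = 58.5 + 11.0 = 69.50 Ω.
V = V_DC · R/ΣR = 3.92 × 0.4868 = 1.908 V.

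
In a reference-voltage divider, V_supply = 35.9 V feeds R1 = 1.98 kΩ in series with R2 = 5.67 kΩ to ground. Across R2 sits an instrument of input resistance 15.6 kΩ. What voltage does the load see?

First combine the lower leg with the load: R2 ‖ R_L = 4.159 kΩ.
Now apply the divider: V_out = 35.9 × 0.6774 = 24.32 V.

V_out ≈ 24.3 V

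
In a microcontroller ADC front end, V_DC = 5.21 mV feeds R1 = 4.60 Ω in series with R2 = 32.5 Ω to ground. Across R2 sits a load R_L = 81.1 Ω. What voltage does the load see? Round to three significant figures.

V_out ≈ 4.35 mV

R2 ‖ R_L = (32.5 × 81.1)/(32.5 + 81.1) = 23.20 Ω.
Voltage divider with the loaded lower leg: V_out = 5.21 × 23.20/(4.60 + 23.20) = 5.21 × 0.8345 = 4.348 mV.
(Unloaded it would be 4.56 mV; the load pulls it down.)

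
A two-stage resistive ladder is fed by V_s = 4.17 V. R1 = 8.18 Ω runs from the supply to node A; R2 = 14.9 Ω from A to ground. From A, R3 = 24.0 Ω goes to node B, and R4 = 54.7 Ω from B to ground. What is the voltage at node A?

V_A ≈ 2.52 V

The second stage (R3 + R4 = 78.70 Ω) loads node A in parallel with R2.
R2 ‖ (R3+R4) = 12.53 Ω.
V_A = 4.17 × 12.53/(8.18 + 12.53) = 2.523 V.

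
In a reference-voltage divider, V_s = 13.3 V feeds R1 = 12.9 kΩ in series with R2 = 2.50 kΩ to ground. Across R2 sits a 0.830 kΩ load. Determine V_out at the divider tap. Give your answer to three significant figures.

The load sits in parallel with R2, giving an effective lower resistance R2' = R2·R_L/(R2+R_L) = 0.6231 kΩ.
Then V_out = V_s · R2'/(R1 + R2') = 13.3 × 0.6231/13.52 = 0.6128 V.

V_out ≈ 0.613 V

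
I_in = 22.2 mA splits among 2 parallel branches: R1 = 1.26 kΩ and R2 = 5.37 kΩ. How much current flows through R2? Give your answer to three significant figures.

I ≈ 4.22 mA

For two parallel branches, I_k = I_in · (other R)/(sum of R).
So I = 22.2 × 1.26/6.630 = 4.219 mA.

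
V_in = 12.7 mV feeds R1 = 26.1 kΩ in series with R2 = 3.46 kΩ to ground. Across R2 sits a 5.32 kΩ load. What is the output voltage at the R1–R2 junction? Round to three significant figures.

V_out ≈ 0.944 mV

R2 ‖ R_L = (3.46 × 5.32)/(3.46 + 5.32) = 2.096 kΩ.
Then V_out = V_in · R2'/(R1 + R2') = 12.7 × 2.096/28.20 = 0.9443 mV.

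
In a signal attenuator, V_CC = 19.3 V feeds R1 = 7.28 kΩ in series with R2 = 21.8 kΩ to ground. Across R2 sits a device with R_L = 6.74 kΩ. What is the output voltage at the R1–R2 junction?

V_out ≈ 7.99 V

The load sits in parallel with R2, giving an effective lower resistance R2' = R2·R_L/(R2+R_L) = 5.148 kΩ.
Now apply the divider: V_out = 19.3 × 0.4142 = 7.995 V.
(Unloaded it would be 14.5 V; the load pulls it down.)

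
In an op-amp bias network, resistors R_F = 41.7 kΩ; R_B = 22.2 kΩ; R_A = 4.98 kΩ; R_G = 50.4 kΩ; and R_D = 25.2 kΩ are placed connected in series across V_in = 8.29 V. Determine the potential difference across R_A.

V ≈ 0.286 V

ΣR = 41.7 + 22.2 + 4.98 + 50.4 + 25.2 = 144.5 kΩ.
Voltage divider: V = V_in · (4.980 / 144.5) = 8.29 × 0.03447 = 0.2857 V.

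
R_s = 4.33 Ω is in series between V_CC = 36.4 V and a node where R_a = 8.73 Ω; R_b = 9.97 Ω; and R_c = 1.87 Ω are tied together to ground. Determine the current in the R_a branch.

I ≈ 0.982 A

Combine the parallel branches: R_p = (1/8.73 + 1/9.97 + 1/1.87)⁻¹ = 1.334 Ω.
Node voltage V_A = V_CC · R_p/(R_s + R_p) = 36.4 × 0.2355 = 8.573 V.
Branch current I = V_A/R_a = 8.573/8.73 = 0.9820 A.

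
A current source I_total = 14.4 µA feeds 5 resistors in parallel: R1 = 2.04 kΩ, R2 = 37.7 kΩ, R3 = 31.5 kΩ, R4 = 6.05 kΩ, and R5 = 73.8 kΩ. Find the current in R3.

Conductances: ΣG = 1/2.04 + 1/37.7 + 1/31.5 + 1/6.05 + 1/73.8 = 0.7273 (1/kΩ).
By the current-divider rule, I = I_total · G_k/ΣG = 14.4 × 0.04365 = 0.6285 µA.

I ≈ 0.629 µA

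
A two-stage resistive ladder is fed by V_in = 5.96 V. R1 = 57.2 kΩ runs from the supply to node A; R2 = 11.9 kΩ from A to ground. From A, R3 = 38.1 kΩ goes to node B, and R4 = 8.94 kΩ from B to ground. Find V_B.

Node A sees R2 in parallel with the series input of stage 2, R3 + R4 = 47.04 kΩ.
R2 ‖ (R3+R4) = 9.497 kΩ.
V_A = 5.96 × 9.497/(57.2 + 9.497) = 0.8487 V.
V_B = V_A × 0.1901 = 0.1613 V.

V_B ≈ 0.161 V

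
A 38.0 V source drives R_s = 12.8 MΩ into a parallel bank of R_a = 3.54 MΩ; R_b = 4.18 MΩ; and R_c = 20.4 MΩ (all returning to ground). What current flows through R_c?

Combine the parallel branches: R_p = (1/3.54 + 1/4.18 + 1/20.4)⁻¹ = 1.752 MΩ.
V_A = 38.0 × 1.752/14.55 = 4.575 V.
Branch current I = V_A/R_c = 4.575/20.4 = 0.2243 µA.

I ≈ 0.224 µA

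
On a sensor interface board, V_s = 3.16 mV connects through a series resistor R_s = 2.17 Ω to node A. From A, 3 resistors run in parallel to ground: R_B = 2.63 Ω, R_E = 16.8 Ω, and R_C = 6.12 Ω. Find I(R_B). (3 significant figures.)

I ≈ 0.520 mA

Equivalent of the parallel group: R_p = 1.658 Ω.
V_A = 3.16 × 1.658/3.828 = 1.369 mV.
Branch current I = V_A/R_B = 1.369/2.63 = 0.5204 mA.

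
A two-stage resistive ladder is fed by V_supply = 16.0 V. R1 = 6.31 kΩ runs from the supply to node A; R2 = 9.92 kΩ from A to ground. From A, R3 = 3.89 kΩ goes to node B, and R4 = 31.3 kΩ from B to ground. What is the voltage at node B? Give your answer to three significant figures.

Looking into the second stage from A: R3 + R4 = 35.19 kΩ appears in parallel with R2.
Effective lower resistance at A: R2 ‖ 35.19 = 7.739 kΩ.
V_A = 16.0 × 7.739/(6.31 + 7.739) = 8.813 V.
V_B = V_A × 0.8895 = 7.839 V.

V_B ≈ 7.84 V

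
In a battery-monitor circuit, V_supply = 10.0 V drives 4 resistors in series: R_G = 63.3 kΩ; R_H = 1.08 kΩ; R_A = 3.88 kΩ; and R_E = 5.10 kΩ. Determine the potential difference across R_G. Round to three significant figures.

Series total: ΣR = 63.3 + 1.08 + 3.88 + 5.10 = 73.36 kΩ.
By the voltage-divider rule, V = 10.0 × 63.30/73.36 = 8.629 V.

V ≈ 8.63 V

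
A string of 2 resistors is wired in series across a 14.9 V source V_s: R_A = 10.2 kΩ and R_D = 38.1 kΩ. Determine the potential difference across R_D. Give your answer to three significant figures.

V ≈ 11.8 V

Total series resistance ΣR = 10.2 + 38.1 = 48.30 kΩ.
By the voltage-divider rule, V = 14.9 × 38.10/48.30 = 11.75 V.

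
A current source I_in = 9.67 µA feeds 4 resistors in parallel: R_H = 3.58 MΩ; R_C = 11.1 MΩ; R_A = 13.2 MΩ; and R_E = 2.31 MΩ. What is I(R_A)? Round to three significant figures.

I ≈ 0.834 µA

Conductances: ΣG = 1/3.58 + 1/11.1 + 1/13.2 + 1/2.31 = 0.8781 (1/MΩ).
By the current-divider rule, I = I_in · G_k/ΣG = 9.67 × 0.08628 = 0.8343 µA.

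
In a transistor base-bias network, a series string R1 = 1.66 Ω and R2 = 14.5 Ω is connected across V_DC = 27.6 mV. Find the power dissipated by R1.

P ≈ 4.84 µW

Series current I = V_DC/ΣR = 27.6/16.16 = 1.708 mA.
P = I²R = 2.917 × 1.66 = 4.842 µW.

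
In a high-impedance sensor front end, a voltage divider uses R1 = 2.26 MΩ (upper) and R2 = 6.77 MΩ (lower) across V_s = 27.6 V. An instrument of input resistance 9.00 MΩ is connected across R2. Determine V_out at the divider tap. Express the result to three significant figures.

V_out ≈ 17.4 V

First combine the lower leg with the load: R2 ‖ R_L = 3.864 MΩ.
Then V_out = V_s · R2'/(R1 + R2') = 27.6 × 3.864/6.124 = 17.41 V.
(Unloaded it would be 20.7 V; the load pulls it down.)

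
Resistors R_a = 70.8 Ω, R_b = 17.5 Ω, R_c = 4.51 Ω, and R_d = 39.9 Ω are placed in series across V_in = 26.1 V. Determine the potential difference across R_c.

V ≈ 0.887 V

Series total: ΣR = 70.8 + 17.5 + 4.51 + 39.9 = 132.7 Ω.
Voltage divider: V = V_in · (4.510 / 132.7) = 26.1 × 0.03398 = 0.8870 V.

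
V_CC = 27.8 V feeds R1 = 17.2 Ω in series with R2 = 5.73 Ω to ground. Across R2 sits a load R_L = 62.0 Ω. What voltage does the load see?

V_out ≈ 6.50 V

The load sits in parallel with R2, giving an effective lower resistance R2' = R2·R_L/(R2+R_L) = 5.245 Ω.
Now apply the divider: V_out = 27.8 × 0.2337 = 6.497 V.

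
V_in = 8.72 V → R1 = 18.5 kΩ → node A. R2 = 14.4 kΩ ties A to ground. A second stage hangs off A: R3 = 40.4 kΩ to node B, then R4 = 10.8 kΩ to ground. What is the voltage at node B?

The second stage (R3 + R4 = 51.20 kΩ) loads node A in parallel with R2.
R2 ‖ (R3+R4) = 11.24 kΩ.
V_A = 8.72 × 11.24/(18.5 + 11.24) = 3.295 V.
Stage 2 is unloaded, so V_B = V_A · R4/(R3+R4) = 3.295 × 10.8/51.20 = 0.6951 V.

V_B ≈ 0.695 V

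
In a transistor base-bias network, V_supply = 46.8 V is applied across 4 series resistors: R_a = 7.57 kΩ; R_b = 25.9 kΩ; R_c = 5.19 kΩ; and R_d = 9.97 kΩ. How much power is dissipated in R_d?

Series current I = V_supply/ΣR = 46.8/48.63 = 0.9624 mA.
P = I²R = 0.9262 × 9.97 = 9.234 mW.

P ≈ 9.23 mW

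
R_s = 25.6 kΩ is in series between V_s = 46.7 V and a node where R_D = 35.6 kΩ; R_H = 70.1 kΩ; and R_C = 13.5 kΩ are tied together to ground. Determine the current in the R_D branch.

I ≈ 0.330 mA

Parallel bank: R_p = 1/(1/35.6 + 1/70.1 + 1/13.5) = 8.589 kΩ.
V_A by voltage divider: V_A = 46.7 × 8.589/(25.6 + 8.589) = 11.73 V.
I(R_D) = V_A / R_D = 11.73/35.6 = 0.3295 mA.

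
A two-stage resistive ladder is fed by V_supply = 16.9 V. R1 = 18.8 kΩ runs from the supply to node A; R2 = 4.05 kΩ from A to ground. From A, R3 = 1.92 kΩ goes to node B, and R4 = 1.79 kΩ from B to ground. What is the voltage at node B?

The second stage (R3 + R4 = 3.710 kΩ) loads node A in parallel with R2.
Effective lower resistance at A: R2 ‖ 3.710 = 1.936 kΩ.
First divider: V_A = V_supply · 1.936/(18.8 + 1.936) = 1.578 V.
Then the unloaded second divider: V_B = V_A × R4/(R3+R4) = 1.578 × 0.4825 = 0.7614 V.

V_B ≈ 0.761 V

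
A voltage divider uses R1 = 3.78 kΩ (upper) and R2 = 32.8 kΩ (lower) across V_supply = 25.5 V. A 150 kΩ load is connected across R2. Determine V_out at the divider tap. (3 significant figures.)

V_out ≈ 22.4 V

The load sits in parallel with R2, giving an effective lower resistance R2' = R2·R_L/(R2+R_L) = 26.91 kΩ.
Then V_out = V_supply · R2'/(R1 + R2') = 25.5 × 26.91/30.69 = 22.36 V.
(Unloaded it would be 22.9 V; the load pulls it down.)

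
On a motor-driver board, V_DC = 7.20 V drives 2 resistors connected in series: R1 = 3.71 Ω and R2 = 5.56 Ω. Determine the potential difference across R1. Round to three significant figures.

Total series resistance ΣR = 3.71 + 5.56 = 9.270 Ω.
By the voltage-divider rule, V = 7.20 × 3.710/9.270 = 2.882 V.

V ≈ 2.88 V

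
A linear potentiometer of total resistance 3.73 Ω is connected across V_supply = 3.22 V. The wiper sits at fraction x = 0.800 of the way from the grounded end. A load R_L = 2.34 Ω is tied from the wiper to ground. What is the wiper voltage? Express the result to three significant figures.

V_out ≈ 2.05 V

The pot divides into 0.7460 Ω above the wiper and 2.984 Ω below.
(x·R_p) ‖ R_L = 1.312 Ω.
Then V_out = V_supply · 1.312/(0.7460 + 1.312) = 2.053 V.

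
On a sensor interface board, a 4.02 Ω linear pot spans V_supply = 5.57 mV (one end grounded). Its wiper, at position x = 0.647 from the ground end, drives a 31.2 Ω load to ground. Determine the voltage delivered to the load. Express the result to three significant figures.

Lower segment x·R_p = 2.601 Ω; upper segment (1−x)·R_p = 1.419 Ω.
Lower segment in parallel with the load: 2.601 ‖ 31.2 = 2.401 Ω.
Then V_out = V_supply · 2.401/(1.419 + 2.401) = 3.501 mV.

V_out ≈ 3.50 mV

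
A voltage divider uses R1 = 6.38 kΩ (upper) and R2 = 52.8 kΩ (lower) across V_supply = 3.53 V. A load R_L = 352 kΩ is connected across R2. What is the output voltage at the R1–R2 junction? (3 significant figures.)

R2 ‖ R_L = (52.8 × 352)/(52.8 + 352) = 45.91 kΩ.
Now apply the divider: V_out = 3.53 × 0.8780 = 3.099 V.
(Unloaded it would be 3.15 V; the load pulls it down.)

V_out ≈ 3.10 V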